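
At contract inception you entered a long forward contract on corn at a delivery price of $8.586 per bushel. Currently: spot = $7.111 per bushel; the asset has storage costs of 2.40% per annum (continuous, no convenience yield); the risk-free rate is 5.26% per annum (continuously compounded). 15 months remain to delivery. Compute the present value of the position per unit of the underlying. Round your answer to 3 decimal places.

-$0.712 per bushel

Current fair forward for the remaining 15 months: F = S·e^((r + u)·T), (r + u) = 0.0526 + 0.0240 = 0.0766
F = 7.111 · e^(0.0766 × 15/12) = 7.111 × 1.100484 = 7.8255
Value of long forward = (F − K)·e^(−rT) = (7.8255 − 8.586) · e^(−0.0526·15/12)
= -0.7605 × 0.936365 = -0.712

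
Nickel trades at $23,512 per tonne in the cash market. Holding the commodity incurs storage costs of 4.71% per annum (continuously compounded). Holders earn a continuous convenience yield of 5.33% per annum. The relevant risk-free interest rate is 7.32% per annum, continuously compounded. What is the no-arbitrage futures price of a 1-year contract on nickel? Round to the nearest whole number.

$25,141 per tonne

Net carry = r + u − y = 0.0732 + 0.0471 − 0.0533 = 0.0670
F = S·e^((r+u−y)T) = 23512 · e^(0.0670 × 12/12) = 23512 · e^0.067000
= 23512 × 1.069295 = $25,141 per tonne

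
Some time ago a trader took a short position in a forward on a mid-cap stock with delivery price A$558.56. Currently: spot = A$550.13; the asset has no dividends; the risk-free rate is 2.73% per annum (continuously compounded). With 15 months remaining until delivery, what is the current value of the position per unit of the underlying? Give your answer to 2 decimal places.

Current fair forward for the remaining 15 months: F = S·e^(r·T), r = 0.0273
F = 550.13 · e^(0.0273 × 15/12) = 550.13 × 1.034714 = 569.2272
Value of long forward = (F − K)·e^(−rT) = (569.2272 − 558.56) · e^(−0.0273·15/12)
= 10.6672 × 0.966451 = 10.31
Short position value = −(long value) = -A$10.31

-A$10.31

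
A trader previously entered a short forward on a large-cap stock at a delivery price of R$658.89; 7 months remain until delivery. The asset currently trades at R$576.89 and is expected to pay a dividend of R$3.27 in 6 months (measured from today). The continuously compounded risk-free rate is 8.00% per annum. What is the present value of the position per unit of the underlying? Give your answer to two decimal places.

R$55.10

PV(remaining dividends) I = 3.27·e^(−0.0800·6/12) = 3.1418
Current forward F = (S − I)·e^(rT) = (576.89 − 3.1418)·e^(0.0800·7/12) = 573.7482 × 1.047773 = 601.1579
Value (long) = (F − K)·e^(−rT) = (601.1579 − 658.89) × 0.954405 = -55.0998
Short position value = −(long value) = R$55.10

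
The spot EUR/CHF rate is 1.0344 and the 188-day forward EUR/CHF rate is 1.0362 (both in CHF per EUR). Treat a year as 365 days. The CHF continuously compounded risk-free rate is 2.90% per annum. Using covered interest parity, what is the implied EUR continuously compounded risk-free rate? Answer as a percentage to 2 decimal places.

F = S·e^((r_CHF − r_EUR)T) ⇒ r_EUR = r_CHF − ln(F/S)/T
ln(1.0362/1.0344) = 0.001739; /(188/365) = 0.003376
r_EUR = 0.0290 − 0.003376 = 0.025624
r_EUR = 2.56%

2.56%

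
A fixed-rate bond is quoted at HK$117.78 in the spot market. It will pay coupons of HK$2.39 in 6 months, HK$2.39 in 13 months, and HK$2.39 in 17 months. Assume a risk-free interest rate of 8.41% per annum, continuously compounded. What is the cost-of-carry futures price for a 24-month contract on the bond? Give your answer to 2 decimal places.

HK$131.55

PV(coupons) I = 2.39·e^(−0.0841·6/12) + 2.39·e^(−0.0841·13/12) + 2.39·e^(−0.0841·17/12)
I = 2.2916 + 2.1819 + 2.1216 = 6.5951
F = (S − I)·e^(rT) = (117.78 − 6.5951) · e^(0.0841·24/12)
= 111.1849 · e^0.168200 = 111.1849 × 1.183173 = HK$131.55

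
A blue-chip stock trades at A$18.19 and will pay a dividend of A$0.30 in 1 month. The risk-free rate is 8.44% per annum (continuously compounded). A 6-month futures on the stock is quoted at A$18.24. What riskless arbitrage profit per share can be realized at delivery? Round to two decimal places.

PV(dividends) I = 0.30·e^(−0.0844·1/12) = 0.2979
Fair futures F* = (S − I)·e^(rT) = (18.19 − 0.2979)·e^0.042200 = 17.8921 × 1.043103 = 18.6633
Market A$18.24 < fair 18.6633: forward underpriced → reverse cash-and-carry (short the stock, invest proceeds at r, pay the dividends, go long the forward).
Profit at T = |F_mkt − F*| = |18.24 − 18.6633| = A$0.42 per share

A$0.42 per share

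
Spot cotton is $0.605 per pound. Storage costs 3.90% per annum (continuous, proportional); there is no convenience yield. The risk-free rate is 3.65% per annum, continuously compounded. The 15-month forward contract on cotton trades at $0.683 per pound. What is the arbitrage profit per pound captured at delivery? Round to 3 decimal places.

Fair forward: F* = S·e^(carry·T), with carry = (r + u) = 0.0365 + 0.0390 = 0.0755
F* = 0.605 · e^(0.0755 × 15/12) = 0.605 · e^0.094375 = 0.605 × 1.098972 = $0.6649
Market $0.683 > fair $0.6649: forward overpriced → cash-and-carry (buy spot, short the forward).
At maturity, profit = |F_mkt − F*| = |0.683 − 0.6649| = $0.018 per pound

$0.018 per pound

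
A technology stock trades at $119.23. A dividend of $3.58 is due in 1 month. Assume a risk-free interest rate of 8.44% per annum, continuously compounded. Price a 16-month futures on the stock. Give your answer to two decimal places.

PV(dividends) I = 3.58·e^(−0.0844·1/12)
I = 3.5549
F = (S − I)·e^(rT) = (119.23 − 3.5549) · e^(0.0844·16/12)
= 115.6751 · e^0.112533 = 115.6751 × 1.119109 = $129.45

$129.45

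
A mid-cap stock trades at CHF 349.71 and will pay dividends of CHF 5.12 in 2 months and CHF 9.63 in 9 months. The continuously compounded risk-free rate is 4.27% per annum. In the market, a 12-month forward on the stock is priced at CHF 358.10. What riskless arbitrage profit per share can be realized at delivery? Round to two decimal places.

PV(dividends) I = 5.12·e^(−0.0427·2/12) + 9.63·e^(−0.0427·9/12) = 14.4102
Fair forward F* = (S − I)·e^(rT) = (349.71 − 14.4102)·e^0.042700 = 335.2998 × 1.043625 = 349.9273
Market CHF 358.10 > fair 349.9273: forward overpriced → cash-and-carry (borrow at r, buy the stock and collect the dividends, short the forward).
Profit at T = |F_mkt − F*| = |358.10 − 349.9273| = CHF 8.17 per share

CHF 8.17 per share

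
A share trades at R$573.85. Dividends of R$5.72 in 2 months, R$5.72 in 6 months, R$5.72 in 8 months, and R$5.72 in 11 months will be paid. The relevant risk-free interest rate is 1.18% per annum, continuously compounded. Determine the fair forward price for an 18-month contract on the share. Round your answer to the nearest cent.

PV(dividends) I = 5.72·e^(−0.0118·2/12) + 5.72·e^(−0.0118·6/12) + 5.72·e^(−0.0118·8/12) + 5.72·e^(−0.0118·11/12)
I = 5.7088 + 5.6864 + 5.6752 + 5.6585 = 22.7289
F = (S − I)·e^(rT) = (573.85 − 22.7289) · e^(0.0118·18/12)
= 551.1211 · e^0.017700 = 551.1211 × 1.017858 = R$560.96

R$560.96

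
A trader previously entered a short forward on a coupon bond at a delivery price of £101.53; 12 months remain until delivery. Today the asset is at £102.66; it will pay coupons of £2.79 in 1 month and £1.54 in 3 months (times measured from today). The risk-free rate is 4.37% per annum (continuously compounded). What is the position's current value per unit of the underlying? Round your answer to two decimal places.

PV(remaining coupons) I = 2.79·e^(−0.0437·1/12) + 1.54·e^(−0.0437·3/12) = 4.3031
Current forward F = (S − I)·e^(rT) = (102.66 − 4.3031)·e^(0.0437·12/12) = 98.3569 × 1.044669 = 102.7504
Value (long) = (F − K)·e^(−rT) = (102.7504 − 101.53) × 0.957241 = 1.1682
Short position value = −(long value) = -£1.17

-£1.17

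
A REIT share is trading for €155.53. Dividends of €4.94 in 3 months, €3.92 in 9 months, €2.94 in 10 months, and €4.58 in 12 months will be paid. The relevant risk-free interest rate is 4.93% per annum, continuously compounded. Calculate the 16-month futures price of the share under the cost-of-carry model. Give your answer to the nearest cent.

PV(dividends) I = 4.94·e^(−0.0493·3/12) + 3.92·e^(−0.0493·9/12) + 2.94·e^(−0.0493·10/12) + 4.58·e^(−0.0493·12/12)
I = 4.8795 + 3.7777 + 2.8217 + 4.3597 = 15.8386
F = (S − I)·e^(rT) = (155.53 − 15.8386) · e^(0.0493·16/12)
= 139.6914 · e^0.065733 = 139.6914 × 1.067942 = €149.18

€149.18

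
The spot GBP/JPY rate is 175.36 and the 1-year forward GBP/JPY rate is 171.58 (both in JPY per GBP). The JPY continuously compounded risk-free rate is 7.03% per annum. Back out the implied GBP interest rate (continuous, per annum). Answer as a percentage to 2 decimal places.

F = S·e^((r_JPY − r_GBP)T) ⇒ r_GBP = r_JPY − ln(F/S)/T
ln(171.58/175.36) = -0.021791; /(1) = -0.021791
r_GBP = 0.0703 + 0.021791 = 0.092091
r_GBP = 9.21%

9.21%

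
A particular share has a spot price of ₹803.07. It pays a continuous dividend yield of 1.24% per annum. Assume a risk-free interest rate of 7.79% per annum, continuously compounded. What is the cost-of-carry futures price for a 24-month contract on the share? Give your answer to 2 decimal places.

₹915.47

F = S·e^((r − q)T) = 803.07 · e^((0.0779 − 0.0124) × 24/12)
= 803.07 · e^0.131000 = 803.07 × 1.139968
F = ₹915.47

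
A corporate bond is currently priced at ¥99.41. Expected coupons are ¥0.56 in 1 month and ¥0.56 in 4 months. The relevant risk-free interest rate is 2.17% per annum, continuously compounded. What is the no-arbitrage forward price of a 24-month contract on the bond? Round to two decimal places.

¥102.65

PV(coupons) I = 0.56·e^(−0.0217·1/12) + 0.56·e^(−0.0217·4/12)
I = 0.5590 + 0.5560 = 1.1150
F = (S − I)·e^(rT) = (99.41 − 1.1150) · e^(0.0217·24/12)
= 98.2950 · e^0.043400 = 98.2950 × 1.044356 = ¥102.65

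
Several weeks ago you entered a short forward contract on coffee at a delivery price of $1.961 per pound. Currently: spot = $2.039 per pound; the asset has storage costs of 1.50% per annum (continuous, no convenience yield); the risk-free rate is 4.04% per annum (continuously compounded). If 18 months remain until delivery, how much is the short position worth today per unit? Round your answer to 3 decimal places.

Current fair forward for the remaining 18 months: F = S·e^((r + u)·T), (r + u) = 0.0404 + 0.0150 = 0.0554
F = 2.039 · e^(0.0554 × 18/12) = 2.039 × 1.086650 = 2.2157
Value of long forward = (F − K)·e^(−rT) = (2.2157 − 1.961) · e^(−0.0404·18/12)
= 0.2547 × 0.941200 = 0.240
Short position value = −(long value) = -$0.240

-$0.240 per pound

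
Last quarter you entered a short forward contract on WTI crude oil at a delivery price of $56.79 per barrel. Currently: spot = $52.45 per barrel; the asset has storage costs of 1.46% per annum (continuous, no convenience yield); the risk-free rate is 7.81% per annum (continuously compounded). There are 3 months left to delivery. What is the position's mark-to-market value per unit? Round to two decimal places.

$3.05 per barrel

Current fair forward for the remaining 3 months: F = S·e^((r + u)·T), (r + u) = 0.0781 + 0.0146 = 0.0927
F = 52.45 · e^(0.0927 × 3/12) = 52.45 × 1.023446 = 53.6797
Value of long forward = (F − K)·e^(−rT) = (53.6797 − 56.79) · e^(−0.0781·3/12)
= -3.1103 × 0.980664 = -3.05
Short position value = −(long value) = $3.05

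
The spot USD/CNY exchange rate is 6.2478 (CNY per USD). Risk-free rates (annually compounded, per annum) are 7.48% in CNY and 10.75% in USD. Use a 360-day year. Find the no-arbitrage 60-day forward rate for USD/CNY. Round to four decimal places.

By covered interest parity, F = S · (1+r_CNY)^T / (1+r_USD)^T
= 6.2478 × 1.012095 / 1.017163 = 6.2478 × 0.995018
F = 6.2167 CNY per USD

6.2167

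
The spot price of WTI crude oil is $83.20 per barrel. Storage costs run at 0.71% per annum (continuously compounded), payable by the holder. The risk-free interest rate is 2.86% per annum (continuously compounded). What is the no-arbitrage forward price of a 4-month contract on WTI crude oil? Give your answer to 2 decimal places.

Net carry = r + u − y = 0.0286 + 0.0071 − 0.0000 = 0.0357
F = S·e^((r+u−y)T) = 83.20 · e^(0.0357 × 4/12) = 83.20 · e^0.011900
= 83.20 × 1.011971 = $84.20 per barrel

$84.20 per barrel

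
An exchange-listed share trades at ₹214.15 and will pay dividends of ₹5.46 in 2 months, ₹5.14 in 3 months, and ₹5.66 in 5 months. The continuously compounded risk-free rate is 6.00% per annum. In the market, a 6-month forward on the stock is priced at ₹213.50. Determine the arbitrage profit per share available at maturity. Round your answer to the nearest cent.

₹9.30 per share

PV(dividends) I = 5.46·e^(−0.0600·2/12) + 5.14·e^(−0.0600·3/12) + 5.66·e^(−0.0600·5/12) = 15.9894
Fair forward F* = (S − I)·e^(rT) = (214.15 − 15.9894)·e^0.030000 = 198.1606 × 1.030455 = 204.1956
Market ₹213.50 > fair 204.1956: forward overpriced → cash-and-carry (borrow at r, buy the stock and collect the dividends, short the forward).
Profit at T = |F_mkt − F*| = |213.50 − 204.1956| = ₹9.30 per share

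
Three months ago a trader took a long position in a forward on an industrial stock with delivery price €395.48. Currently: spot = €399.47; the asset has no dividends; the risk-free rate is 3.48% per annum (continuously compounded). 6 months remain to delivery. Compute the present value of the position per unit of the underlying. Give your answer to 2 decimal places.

Current fair forward for the remaining 6 months: F = S·e^(r·T), r = 0.0348
F = 399.47 · e^(0.0348 × 6/12) = 399.47 × 1.017552 = 406.4815
Value of long forward = (F − K)·e^(−rT) = (406.4815 − 395.48) · e^(−0.0348·6/12)
= 11.0015 × 0.982751 = 10.81

€10.81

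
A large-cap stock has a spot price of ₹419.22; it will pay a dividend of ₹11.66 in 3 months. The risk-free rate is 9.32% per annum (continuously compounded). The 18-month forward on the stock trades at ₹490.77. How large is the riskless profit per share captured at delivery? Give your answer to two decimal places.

₹21.75 per share

PV(dividends) I = 11.66·e^(−0.0932·3/12) = 11.3915
Fair forward F* = (S − I)·e^(rT) = (419.22 − 11.3915)·e^0.139800 = 407.8285 × 1.150044 = 469.0207
Market ₹490.77 > fair 469.0207: forward overpriced → cash-and-carry (borrow at r, buy the stock and collect the dividends, short the forward).
Profit at T = |F_mkt − F*| = |490.77 − 469.0207| = ₹21.75 per share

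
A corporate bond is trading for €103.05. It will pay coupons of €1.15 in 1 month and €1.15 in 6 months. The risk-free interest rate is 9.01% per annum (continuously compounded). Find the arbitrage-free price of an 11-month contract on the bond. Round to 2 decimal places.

PV(coupons) I = 1.15·e^(−0.0901·1/12) + 1.15·e^(−0.0901·6/12)
I = 1.1414 + 1.0993 = 2.2407
F = (S − I)·e^(rT) = (103.05 − 2.2407) · e^(0.0901·11/12)
= 100.8093 · e^0.082592 = 100.8093 × 1.086099 = €109.49

€109.49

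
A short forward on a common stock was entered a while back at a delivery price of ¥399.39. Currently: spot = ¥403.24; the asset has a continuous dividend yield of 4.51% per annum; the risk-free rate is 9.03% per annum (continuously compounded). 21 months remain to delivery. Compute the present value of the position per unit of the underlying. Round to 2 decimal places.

Current fair forward for the remaining 21 months: F = S·e^((r − q)·T), (r − q) = 0.0903 − 0.0451 = 0.0452
F = 403.24 · e^(0.0452 × 21/12) = 403.24 × 1.082313 = 436.4319
Value of long forward = (F − K)·e^(−rT) = (436.4319 − 399.39) · e^(−0.0903·21/12)
= 37.0419 × 0.853828 = 31.63
Short position value = −(long value) = -¥31.63

-¥31.63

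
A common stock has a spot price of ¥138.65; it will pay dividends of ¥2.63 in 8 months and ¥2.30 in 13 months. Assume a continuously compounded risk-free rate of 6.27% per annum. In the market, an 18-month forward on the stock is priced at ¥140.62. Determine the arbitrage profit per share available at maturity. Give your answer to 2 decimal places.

PV(dividends) I = 2.63·e^(−0.0627·8/12) + 2.30·e^(−0.0627·13/12) = 4.6713
Fair forward F* = (S − I)·e^(rT) = (138.65 − 4.6713)·e^0.094050 = 133.9787 × 1.098615 = 147.1910
Market ¥140.62 < fair 147.1910: forward underpriced → reverse cash-and-carry (short the stock, invest proceeds at r, pay the dividends, go long the forward).
Profit at T = |F_mkt − F*| = |140.62 − 147.1910| = ¥6.57 per share

¥6.57 per share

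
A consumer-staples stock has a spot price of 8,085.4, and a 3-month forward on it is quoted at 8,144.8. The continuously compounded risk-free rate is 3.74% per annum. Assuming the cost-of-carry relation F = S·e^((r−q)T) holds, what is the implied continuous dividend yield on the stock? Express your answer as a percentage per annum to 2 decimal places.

From F = S·e^((r−q)T): (r − q) = ln(F/S)/T
ln(8144.8/8085.4) = ln(1.007347) = 0.007320
(r − q) = 0.007320 / (3/12) = 0.029280
q = r − ln(F/S)/T = 0.0374 − 0.029280 = 0.008120
q = 0.81%

0.81%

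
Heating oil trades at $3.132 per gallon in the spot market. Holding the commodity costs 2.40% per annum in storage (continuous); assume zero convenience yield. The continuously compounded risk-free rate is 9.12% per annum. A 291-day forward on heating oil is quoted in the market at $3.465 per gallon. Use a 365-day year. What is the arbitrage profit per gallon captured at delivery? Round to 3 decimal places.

Fair forward: F* = S·e^(carry·T), with carry = (r + u) = 0.0912 + 0.0240 = 0.1152
F* = 3.132 · e^(0.1152 × 291/365) = 3.132 · e^0.091844 = 3.132 × 1.096194 = $3.4333
Market $3.465 > fair $3.4333: forward overpriced → cash-and-carry (buy spot, short the forward).
At maturity, profit = |F_mkt − F*| = |3.465 − 3.4333| = $0.032 per gallon

$0.032 per gallon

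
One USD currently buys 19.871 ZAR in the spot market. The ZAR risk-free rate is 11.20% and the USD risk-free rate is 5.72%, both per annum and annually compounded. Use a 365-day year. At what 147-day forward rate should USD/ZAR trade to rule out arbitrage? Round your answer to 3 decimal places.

By covered interest parity, F = S · (1+r_ZAR)^T / (1+r_USD)^T
= 19.871 × 1.043682 / 1.022655 = 19.871 × 1.020561
F = 20.280 ZAR per USD

20.280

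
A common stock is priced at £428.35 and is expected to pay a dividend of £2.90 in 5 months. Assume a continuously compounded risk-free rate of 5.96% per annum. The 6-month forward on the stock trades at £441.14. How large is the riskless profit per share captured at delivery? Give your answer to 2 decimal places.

PV(dividends) I = 2.90·e^(−0.0596·5/12) = 2.8289
Fair forward F* = (S − I)·e^(rT) = (428.35 − 2.8289)·e^0.029800 = 425.5211 × 1.030248 = 438.3923
Market £441.14 > fair 438.3923: forward overpriced → cash-and-carry (borrow at r, buy the stock and collect the dividends, short the forward).
Profit at T = |F_mkt − F*| = |441.14 − 438.3923| = £2.75 per share

£2.75 per share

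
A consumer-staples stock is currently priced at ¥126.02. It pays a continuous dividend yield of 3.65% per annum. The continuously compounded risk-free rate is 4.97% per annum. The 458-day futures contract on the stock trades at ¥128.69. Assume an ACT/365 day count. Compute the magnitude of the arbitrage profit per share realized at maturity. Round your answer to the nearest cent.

¥0.57 per share

Fair futures: F* = S·e^(carry·T), with carry = (r − q) = 0.0497 − 0.0365 = 0.0132
F* = 126.02 · e^(0.0132 × 458/365) = 126.02 · e^0.016563 = 126.02 × 1.016701 = ¥128.1247
Market ¥128.69 > fair ¥128.1247: forward overpriced → cash-and-carry (buy spot, short the forward).
At maturity, profit = |F_mkt − F*| = |128.69 − 128.1247| = ¥0.57 per share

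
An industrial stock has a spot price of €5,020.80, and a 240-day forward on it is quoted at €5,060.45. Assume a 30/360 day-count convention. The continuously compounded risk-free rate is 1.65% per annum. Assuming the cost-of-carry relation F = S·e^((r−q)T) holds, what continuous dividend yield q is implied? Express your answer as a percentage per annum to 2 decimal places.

0.47%

From F = S·e^((r−q)T): (r − q) = ln(F/S)/T
ln(5060.45/5020.80) = ln(1.007897) = 0.007866
(r − q) = 0.007866 / (240/360) = 0.011799
q = r − ln(F/S)/T = 0.0165 − 0.011799 = 0.004701
q = 0.47%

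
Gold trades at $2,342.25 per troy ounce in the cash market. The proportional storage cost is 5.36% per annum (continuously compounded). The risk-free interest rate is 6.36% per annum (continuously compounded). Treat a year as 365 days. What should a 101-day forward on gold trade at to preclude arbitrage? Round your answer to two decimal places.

$2,419.46 per troy ounce

Net carry = r + u − y = 0.0636 + 0.0536 − 0.0000 = 0.1172
F = S·e^((r+u−y)T) = 2342.25 · e^(0.1172 × 101/365) = 2342.25 · e^0.03243068
= 2342.25 × 1.03296229 = $2,419.46 per troy ounce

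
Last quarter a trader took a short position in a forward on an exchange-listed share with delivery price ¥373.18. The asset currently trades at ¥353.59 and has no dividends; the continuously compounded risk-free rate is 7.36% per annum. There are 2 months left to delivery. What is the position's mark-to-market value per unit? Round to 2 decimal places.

Current fair forward for the remaining 2 months: F = S·e^(r·T), r = 0.0736
F = 353.59 · e^(0.0736 × 2/12) = 353.59 × 1.012342 = 357.9540
Value of long forward = (F − K)·e^(−rT) = (357.9540 − 373.18) · e^(−0.0736·2/12)
= -15.2260 × 0.987808 = -15.04
Short position value = −(long value) = ¥15.04

¥15.04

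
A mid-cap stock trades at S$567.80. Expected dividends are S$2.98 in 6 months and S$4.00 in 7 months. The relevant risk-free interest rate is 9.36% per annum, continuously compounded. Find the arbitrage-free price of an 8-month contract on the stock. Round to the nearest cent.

S$597.30

PV(dividends) I = 2.98·e^(−0.0936·6/12) + 4.00·e^(−0.0936·7/12)
I = 2.8437 + 3.7875 = 6.6312
F = (S − I)·e^(rT) = (567.80 − 6.6312) · e^(0.0936·8/12)
= 561.1688 · e^0.062400 = 561.1688 × 1.064388 = S$597.30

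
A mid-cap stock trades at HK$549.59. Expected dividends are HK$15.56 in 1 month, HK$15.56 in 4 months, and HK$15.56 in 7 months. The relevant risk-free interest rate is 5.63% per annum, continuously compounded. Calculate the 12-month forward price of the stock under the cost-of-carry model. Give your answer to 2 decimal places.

PV(dividends) I = 15.56·e^(−0.0563·1/12) + 15.56·e^(−0.0563·4/12) + 15.56·e^(−0.0563·7/12)
I = 15.4872 + 15.2707 + 15.0573 = 45.8152
F = (S − I)·e^(rT) = (549.59 − 45.8152) · e^(0.0563·12/12)
= 503.7748 · e^0.056300 = 503.7748 × 1.057915 = HK$532.95

HK$532.95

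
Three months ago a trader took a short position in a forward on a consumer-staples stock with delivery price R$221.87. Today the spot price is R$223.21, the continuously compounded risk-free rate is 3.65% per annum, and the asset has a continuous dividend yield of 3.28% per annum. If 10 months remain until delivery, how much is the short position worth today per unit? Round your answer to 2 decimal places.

Current fair forward for the remaining 10 months: F = S·e^((r − q)·T), (r − q) = 0.0365 − 0.0328 = 0.0037
F = 223.21 · e^(0.0037 × 10/12) = 223.21 × 1.003088 = 223.8993
Value of long forward = (F − K)·e^(−rT) = (223.8993 − 221.87) · e^(−0.0365·10/12)
= 2.0293 × 0.970041 = 1.97
Short position value = −(long value) = -R$1.97

-R$1.97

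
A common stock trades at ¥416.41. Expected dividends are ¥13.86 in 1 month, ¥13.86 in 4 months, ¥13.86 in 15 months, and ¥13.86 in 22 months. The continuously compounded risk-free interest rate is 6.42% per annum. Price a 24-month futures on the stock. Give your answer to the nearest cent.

PV(dividends) I = 13.86·e^(−0.0642·1/12) + 13.86·e^(−0.0642·4/12) + 13.86·e^(−0.0642·15/12) + 13.86·e^(−0.0642·22/12)
I = 13.7860 + 13.5665 + 12.7912 + 12.3210 = 52.4647
F = (S − I)·e^(rT) = (416.41 − 52.4647) · e^(0.0642·24/12)
= 363.9453 · e^0.128400 = 363.9453 × 1.137008 = ¥413.81

¥413.81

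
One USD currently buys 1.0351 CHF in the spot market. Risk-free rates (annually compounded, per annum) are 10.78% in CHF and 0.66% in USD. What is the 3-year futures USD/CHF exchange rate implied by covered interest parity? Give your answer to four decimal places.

By covered interest parity, F = S · (1+r_CHF)^T / (1+r_USD)^T
= 1.0351 × 1.359515 / 1.019931 = 1.0351 × 1.332948
F = 1.3797 CHF per USD

1.3797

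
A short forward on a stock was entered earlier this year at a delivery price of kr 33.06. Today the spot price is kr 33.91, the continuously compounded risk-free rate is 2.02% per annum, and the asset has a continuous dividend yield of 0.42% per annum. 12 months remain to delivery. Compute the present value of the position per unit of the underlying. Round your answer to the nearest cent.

Current fair forward for the remaining 12 months: F = S·e^((r − q)·T), (r − q) = 0.0202 − 0.0042 = 0.0160
F = 33.91 · e^(0.0160 × 12/12) = 33.91 × 1.016129 = 34.4569
Value of long forward = (F − K)·e^(−rT) = (34.4569 − 33.06) · e^(−0.0202·12/12)
= 1.3969 × 0.980003 = 1.37
Short position value = −(long value) = -kr 1.37

-kr 1.37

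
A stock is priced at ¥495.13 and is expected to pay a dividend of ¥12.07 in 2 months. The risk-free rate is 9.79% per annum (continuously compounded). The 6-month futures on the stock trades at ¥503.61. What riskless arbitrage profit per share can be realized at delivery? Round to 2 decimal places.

PV(dividends) I = 12.07·e^(−0.0979·2/12) = 11.8747
Fair futures F* = (S − I)·e^(rT) = (495.13 − 11.8747)·e^0.048950 = 483.2553 × 1.050168 = 507.4993
Market ¥503.61 < fair 507.4993: forward underpriced → reverse cash-and-carry (short the stock, invest proceeds at r, pay the dividends, go long the forward).
Profit at T = |F_mkt − F*| = |503.61 − 507.4993| = ¥3.89 per share

¥3.89 per share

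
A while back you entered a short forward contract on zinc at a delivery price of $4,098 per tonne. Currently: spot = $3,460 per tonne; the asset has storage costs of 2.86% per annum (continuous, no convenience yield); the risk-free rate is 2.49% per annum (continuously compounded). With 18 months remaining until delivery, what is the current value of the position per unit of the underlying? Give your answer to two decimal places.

Current fair forward for the remaining 18 months: F = S·e^((r + u)·T), (r + u) = 0.0249 + 0.0286 = 0.0535
F = 3460 · e^(0.0535 × 18/12) = 3460 × 1.08355792 = 3749.1104
Value of long forward = (F − K)·e^(−rT) = (3749.1104 − 4098) · e^(−0.0249·18/12)
= -348.8896 × 0.96333891 = -336.10
Short position value = −(long value) = $336.10

$336.10 per tonne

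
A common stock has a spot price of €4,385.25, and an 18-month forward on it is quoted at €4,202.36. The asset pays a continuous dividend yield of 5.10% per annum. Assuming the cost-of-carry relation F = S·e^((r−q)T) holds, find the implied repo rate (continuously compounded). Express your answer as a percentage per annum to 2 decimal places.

2.26%

From F = S·e^((r−q)T): (r − q) = ln(F/S)/T
ln(4202.36/4385.25) = ln(0.958294) = -0.042601
(r − q) = -0.042601 / (18/12) = -0.028401
r = ln(F/S)/T + q = -0.028401 + 0.0510 = 0.022599
r = 2.26%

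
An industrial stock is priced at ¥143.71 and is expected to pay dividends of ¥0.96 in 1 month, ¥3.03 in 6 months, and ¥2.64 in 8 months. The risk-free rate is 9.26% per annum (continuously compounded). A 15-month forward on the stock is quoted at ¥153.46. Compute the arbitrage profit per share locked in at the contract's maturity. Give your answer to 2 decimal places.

PV(dividends) I = 0.96·e^(−0.0926·1/12) + 3.03·e^(−0.0926·6/12) + 2.64·e^(−0.0926·8/12) = 6.3275
Fair forward F* = (S − I)·e^(rT) = (143.71 − 6.3275)·e^0.115750 = 137.3825 × 1.122715 = 154.2414
Market ¥153.46 < fair 154.2414: forward underpriced → reverse cash-and-carry (short the stock, invest proceeds at r, pay the dividends, go long the forward).
Profit at T = |F_mkt − F*| = |153.46 − 154.2414| = ¥0.78 per share

¥0.78 per share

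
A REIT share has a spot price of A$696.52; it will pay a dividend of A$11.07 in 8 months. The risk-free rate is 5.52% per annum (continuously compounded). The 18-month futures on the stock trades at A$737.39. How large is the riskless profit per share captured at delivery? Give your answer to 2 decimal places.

A$7.67 per share

PV(dividends) I = 11.07·e^(−0.0552·8/12) = 10.6700
Fair futures F* = (S − I)·e^(rT) = (696.52 − 10.6700)·e^0.082800 = 685.8500 × 1.086325 = 745.0560
Market A$737.39 < fair 745.0560: forward underpriced → reverse cash-and-carry (short the stock, invest proceeds at r, pay the dividends, go long the forward).
Profit at T = |F_mkt − F*| = |737.39 − 745.0560| = A$7.67 per share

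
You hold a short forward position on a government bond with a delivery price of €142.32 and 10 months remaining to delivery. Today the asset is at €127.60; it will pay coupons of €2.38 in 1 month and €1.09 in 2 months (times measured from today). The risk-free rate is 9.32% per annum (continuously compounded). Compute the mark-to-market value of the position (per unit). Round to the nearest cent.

PV(remaining coupons) I = 2.38·e^(−0.0932·1/12) + 1.09·e^(−0.0932·2/12) = 3.4348
Current forward F = (S − I)·e^(rT) = (127.60 − 3.4348)·e^(0.0932·10/12) = 124.1652 × 1.080762 = 134.1930
Value (long) = (F − K)·e^(−rT) = (134.1930 − 142.32) × 0.925273 = -7.5197
Short position value = −(long value) = €7.52

€7.52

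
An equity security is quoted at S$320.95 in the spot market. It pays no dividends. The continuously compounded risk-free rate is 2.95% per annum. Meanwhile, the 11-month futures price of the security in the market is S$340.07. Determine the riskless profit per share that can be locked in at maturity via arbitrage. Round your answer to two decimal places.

Fair futures: F* = S·e^(carry·T), with carry = r = 0.0295
F* = 320.95 · e^(0.0295 × 11/12) = 320.95 · e^0.027042 = 320.95 × 1.027411 = S$329.7476
Market S$340.07 > fair S$329.7476: forward overpriced → cash-and-carry (buy spot, short the forward).
At maturity, profit = |F_mkt − F*| = |340.07 − 329.7476| = S$10.32 per share

S$10.32 per share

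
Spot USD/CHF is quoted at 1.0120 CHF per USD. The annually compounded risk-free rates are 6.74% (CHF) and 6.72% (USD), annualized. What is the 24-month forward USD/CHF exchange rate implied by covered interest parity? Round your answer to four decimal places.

By covered interest parity, F = S · (1+r_CHF)^T / (1+r_USD)^T
= 1.0120 × 1.139343 / 1.138916 = 1.0120 × 1.000375
F = 1.0124 CHF per USD

1.0124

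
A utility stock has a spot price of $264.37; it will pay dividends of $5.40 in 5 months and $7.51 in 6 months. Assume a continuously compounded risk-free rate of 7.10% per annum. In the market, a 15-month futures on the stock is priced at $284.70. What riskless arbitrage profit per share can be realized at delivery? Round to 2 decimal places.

$9.44 per share

PV(dividends) I = 5.40·e^(−0.0710·5/12) + 7.51·e^(−0.0710·6/12) = 12.4907
Fair futures F* = (S − I)·e^(rT) = (264.37 − 12.4907)·e^0.088750 = 251.8793 × 1.092807 = 275.2555
Market $284.70 > fair 275.2555: forward overpriced → cash-and-carry (borrow at r, buy the stock and collect the dividends, short the forward).
Profit at T = |F_mkt − F*| = |284.70 − 275.2555| = $9.44 per share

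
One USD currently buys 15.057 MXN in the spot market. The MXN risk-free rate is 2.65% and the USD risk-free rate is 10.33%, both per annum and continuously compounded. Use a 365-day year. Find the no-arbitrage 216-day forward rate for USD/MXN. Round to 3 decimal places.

F = S·e^((r_MXN − r_USD)T) = 15.057 · e^((0.0265 − 0.1033) × 216/365)
= 15.057 · e^-0.045449 = 15.057 × 0.955568
F = 14.388 MXN per USD

14.388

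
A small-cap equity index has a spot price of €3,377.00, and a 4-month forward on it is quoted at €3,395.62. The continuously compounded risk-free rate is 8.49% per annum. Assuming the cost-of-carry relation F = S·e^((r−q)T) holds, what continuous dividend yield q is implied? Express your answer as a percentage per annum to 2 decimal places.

6.84%

From F = S·e^((r−q)T): (r − q) = ln(F/S)/T
ln(3395.62/3377.00) = ln(1.005514) = 0.005499
(r − q) = 0.005499 / (4/12) = 0.016497
q = r − ln(F/S)/T = 0.0849 − 0.016497 = 0.068403
q = 6.84%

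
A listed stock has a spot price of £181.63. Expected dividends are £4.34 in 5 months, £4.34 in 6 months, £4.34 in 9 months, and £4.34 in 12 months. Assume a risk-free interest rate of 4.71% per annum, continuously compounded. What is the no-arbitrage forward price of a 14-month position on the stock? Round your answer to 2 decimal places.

£174.12

PV(dividends) I = 4.34·e^(−0.0471·5/12) + 4.34·e^(−0.0471·6/12) + 4.34·e^(−0.0471·9/12) + 4.34·e^(−0.0471·12/12)
I = 4.2557 + 4.2390 + 4.1894 + 4.1403 = 16.8244
F = (S − I)·e^(rT) = (181.63 − 16.8244) · e^(0.0471·14/12)
= 164.8056 · e^0.054950 = 164.8056 × 1.056488 = £174.12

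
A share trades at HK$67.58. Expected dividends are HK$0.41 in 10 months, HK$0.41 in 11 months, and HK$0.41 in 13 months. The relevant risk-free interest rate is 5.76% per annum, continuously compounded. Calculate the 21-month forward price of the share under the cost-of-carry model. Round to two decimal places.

HK$73.46

PV(dividends) I = 0.41·e^(−0.0576·10/12) + 0.41·e^(−0.0576·11/12) + 0.41·e^(−0.0576·13/12)
I = 0.3908 + 0.3889 + 0.3852 = 1.1649
F = (S − I)·e^(rT) = (67.58 − 1.1649) · e^(0.0576·21/12)
= 66.4151 · e^0.100800 = 66.4151 × 1.106055 = HK$73.46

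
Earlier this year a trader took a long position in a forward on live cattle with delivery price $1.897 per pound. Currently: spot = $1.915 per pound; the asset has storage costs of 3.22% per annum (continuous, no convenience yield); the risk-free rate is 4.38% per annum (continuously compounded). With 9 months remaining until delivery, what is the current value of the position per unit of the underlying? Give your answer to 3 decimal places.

Current fair forward for the remaining 9 months: F = S·e^((r + u)·T), (r + u) = 0.0438 + 0.0322 = 0.0760
F = 1.915 · e^(0.0760 × 9/12) = 1.915 × 1.058656 = 2.0273
Value of long forward = (F − K)·e^(−rT) = (2.0273 − 1.897) · e^(−0.0438·9/12)
= 0.1303 × 0.967684 = 0.126

$0.126 per pound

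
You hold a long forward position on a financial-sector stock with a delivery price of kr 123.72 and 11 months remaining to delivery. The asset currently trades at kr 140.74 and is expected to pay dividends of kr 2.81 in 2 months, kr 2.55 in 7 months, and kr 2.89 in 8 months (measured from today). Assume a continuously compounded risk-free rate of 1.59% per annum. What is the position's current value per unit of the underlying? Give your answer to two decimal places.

kr 10.62

PV(remaining dividends) I = 2.81·e^(−0.0159·2/12) + 2.55·e^(−0.0159·7/12) + 2.89·e^(−0.0159·8/12) = 8.1885
Current forward F = (S − I)·e^(rT) = (140.74 − 8.1885)·e^(0.0159·11/12) = 132.5515 × 1.014682 = 134.4976
Value (long) = (F − K)·e^(−rT) = (134.4976 − 123.72) × 0.985531 = 10.6217
Value = kr 10.62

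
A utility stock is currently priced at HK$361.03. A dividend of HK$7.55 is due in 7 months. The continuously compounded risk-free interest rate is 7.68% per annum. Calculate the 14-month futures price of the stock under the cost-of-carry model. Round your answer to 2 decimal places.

PV(dividends) I = 7.55·e^(−0.0768·7/12)
I = 7.2192
F = (S − I)·e^(rT) = (361.03 − 7.2192) · e^(0.0768·14/12)
= 353.8108 · e^0.089600 = 353.8108 × 1.093737 = HK$386.98

HK$386.98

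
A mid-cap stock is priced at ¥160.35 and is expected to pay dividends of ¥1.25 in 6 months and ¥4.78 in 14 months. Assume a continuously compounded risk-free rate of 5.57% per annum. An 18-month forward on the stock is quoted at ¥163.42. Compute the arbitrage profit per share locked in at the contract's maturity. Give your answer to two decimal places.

¥4.71 per share

PV(dividends) I = 1.25·e^(−0.0557·6/12) + 4.78·e^(−0.0557·14/12) = 5.6949
Fair forward F* = (S − I)·e^(rT) = (160.35 − 5.6949)·e^0.083550 = 154.6551 × 1.087140 = 168.1317
Market ¥163.42 < fair 168.1317: forward underpriced → reverse cash-and-carry (short the stock, invest proceeds at r, pay the dividends, go long the forward).
Profit at T = |F_mkt − F*| = |163.42 − 168.1317| = ¥4.71 per share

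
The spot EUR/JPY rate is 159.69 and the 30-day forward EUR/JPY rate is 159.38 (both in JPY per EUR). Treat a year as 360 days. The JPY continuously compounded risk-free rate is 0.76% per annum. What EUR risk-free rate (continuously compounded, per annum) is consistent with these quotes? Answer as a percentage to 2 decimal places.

F = S·e^((r_JPY − r_EUR)T) ⇒ r_EUR = r_JPY − ln(F/S)/T
ln(159.38/159.69) = -0.001943; /(30/360) = -0.023316
r_EUR = 0.0076 + 0.023316 = 0.030916
r_EUR = 3.09%

3.09%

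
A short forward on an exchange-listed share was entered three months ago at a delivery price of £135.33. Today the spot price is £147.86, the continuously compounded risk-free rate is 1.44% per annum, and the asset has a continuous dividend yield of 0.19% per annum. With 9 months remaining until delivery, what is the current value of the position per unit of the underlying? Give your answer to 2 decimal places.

Current fair forward for the remaining 9 months: F = S·e^((r − q)·T), (r − q) = 0.0144 − 0.0019 = 0.0125
F = 147.86 · e^(0.0125 × 9/12) = 147.86 × 1.009419 = 149.2527
Value of long forward = (F − K)·e^(−rT) = (149.2527 − 135.33) · e^(−0.0144·9/12)
= 13.9227 × 0.989258 = 13.77
Short position value = −(long value) = -£13.77

-£13.77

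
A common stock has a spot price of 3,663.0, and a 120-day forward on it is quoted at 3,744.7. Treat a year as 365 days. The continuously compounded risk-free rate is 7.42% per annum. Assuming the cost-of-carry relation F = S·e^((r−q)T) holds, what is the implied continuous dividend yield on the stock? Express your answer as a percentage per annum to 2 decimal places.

0.71%

From F = S·e^((r−q)T): (r − q) = ln(F/S)/T
ln(3744.7/3663.0) = ln(1.022304) = 0.022059
(r − q) = 0.022059 / (120/365) = 0.067096
q = r − ln(F/S)/T = 0.0742 − 0.067096 = 0.007104
q = 0.71%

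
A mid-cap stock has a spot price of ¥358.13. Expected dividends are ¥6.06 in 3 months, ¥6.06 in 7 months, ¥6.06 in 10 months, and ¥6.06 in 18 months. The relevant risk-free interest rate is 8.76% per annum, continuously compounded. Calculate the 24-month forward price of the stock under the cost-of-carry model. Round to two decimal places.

¥399.74

PV(dividends) I = 6.06·e^(−0.0876·3/12) + 6.06·e^(−0.0876·7/12) + 6.06·e^(−0.0876·10/12) + 6.06·e^(−0.0876·18/12)
I = 5.9287 + 5.7581 + 5.6334 + 5.3138 = 22.6340
F = (S − I)·e^(rT) = (358.13 − 22.6340) · e^(0.0876·24/12)
= 335.4960 · e^0.175200 = 335.4960 × 1.191484 = ¥399.74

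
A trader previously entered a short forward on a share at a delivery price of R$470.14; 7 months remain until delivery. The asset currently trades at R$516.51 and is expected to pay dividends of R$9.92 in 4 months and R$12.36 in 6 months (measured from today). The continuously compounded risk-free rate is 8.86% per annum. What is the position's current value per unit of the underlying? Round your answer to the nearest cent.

PV(remaining dividends) I = 9.92·e^(−0.0886·4/12) + 12.36·e^(−0.0886·6/12) = 21.4557
Current forward F = (S − I)·e^(rT) = (516.51 − 21.4557)·e^(0.0886·7/12) = 495.0543 × 1.053042 = 521.3130
Value (long) = (F − K)·e^(−rT) = (521.3130 − 470.14) × 0.949630 = 48.5954
Short position value = −(long value) = -R$48.60

-R$48.60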